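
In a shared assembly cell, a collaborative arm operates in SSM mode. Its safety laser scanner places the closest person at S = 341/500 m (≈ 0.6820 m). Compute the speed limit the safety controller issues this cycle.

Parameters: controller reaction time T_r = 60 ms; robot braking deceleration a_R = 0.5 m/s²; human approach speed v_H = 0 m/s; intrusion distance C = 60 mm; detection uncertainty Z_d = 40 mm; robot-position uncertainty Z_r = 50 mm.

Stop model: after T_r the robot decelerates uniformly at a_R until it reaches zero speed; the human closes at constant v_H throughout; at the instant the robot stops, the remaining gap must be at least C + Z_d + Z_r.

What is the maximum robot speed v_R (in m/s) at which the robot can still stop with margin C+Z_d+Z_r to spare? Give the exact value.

v_R_max = 7/10 m/s = 0.7000 m/s

quadratic (1)·v² + (3/50)·v + (-133/250) = 0
  disc = (3/50)² − 4·(1)·(-133/250) = 5329/2500 ; √disc = 73/50
  v_R = (−(3/50) + 73/50) / (2·(1)) = 7/10 m/s
check:
T_s = v_R/a_R = (7/10)/(1/2) = 1.4000 s
robot covers v_R·T_r = 0.7000·0.0600 = 0.0420 m before braking
braking distance = 0.7000²/(2·0.5000) = 0.4900 m
human closes 0.0000·1.4600 = 0.0000 m
C+Z_d+Z_r = 0.0600+0.0400+0.0500 = 0.1500 m
sum ≈ 0.0420+0.4900+0.0000+0.1500 ≈ 0.6820 m = S ✓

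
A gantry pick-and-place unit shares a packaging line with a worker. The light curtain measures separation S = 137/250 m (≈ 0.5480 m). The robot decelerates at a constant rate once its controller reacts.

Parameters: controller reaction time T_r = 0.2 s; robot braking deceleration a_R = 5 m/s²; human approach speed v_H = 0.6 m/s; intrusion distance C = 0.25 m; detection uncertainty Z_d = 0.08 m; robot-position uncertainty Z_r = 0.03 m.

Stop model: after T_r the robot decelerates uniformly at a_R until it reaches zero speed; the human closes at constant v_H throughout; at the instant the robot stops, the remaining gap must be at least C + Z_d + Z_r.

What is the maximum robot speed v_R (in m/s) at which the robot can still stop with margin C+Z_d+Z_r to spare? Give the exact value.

v_R_max = 1/5 m/s = 0.2000 m/s

collect terms ⇒ (1/10)·v_R² + (8/25)·v_R + (-17/250) = 0
  disc = (8/25)² − 4·(1/10)·(-17/250) = 81/625 ; √disc = 9/25
  v_R = (−(8/25) + 9/25) / (2·(1/10)) = 1/5 m/s
check:
stop time T_s = (1/5)/5 = 0.0400 s
robot covers v_R·T_r = 0.2000·0.2000 = 0.0400 m before braking
robot covers 0.2000·0.0400 − ½·5.0000·0.0400² = 0.0040 m while stopping
human closes 0.6000·0.2400 = 0.1440 m
margins: 0.2500+0.0800+0.0300 = 0.3600 m
sum ≈ 0.0400+0.0040+0.1440+0.3600 ≈ 0.5480 m = S ✓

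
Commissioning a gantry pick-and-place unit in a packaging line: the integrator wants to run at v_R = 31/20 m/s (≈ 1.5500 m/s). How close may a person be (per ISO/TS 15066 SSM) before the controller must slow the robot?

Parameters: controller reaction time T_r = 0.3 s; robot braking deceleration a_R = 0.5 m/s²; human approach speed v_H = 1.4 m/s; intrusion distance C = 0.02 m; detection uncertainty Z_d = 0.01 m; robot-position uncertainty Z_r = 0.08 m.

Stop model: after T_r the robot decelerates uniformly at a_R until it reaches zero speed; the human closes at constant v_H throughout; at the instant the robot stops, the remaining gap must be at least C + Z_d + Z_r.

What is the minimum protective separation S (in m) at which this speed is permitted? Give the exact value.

T_s = v_R/a_R = (31/20)/(1/2) = 3.1000 s
robot in T_r: 1.5500·0.3000 = 0.4650 m
braking distance = 1.5500²/(2·0.5000) = 2.4025 m
human closes 1.4000·3.4000 = 4.7600 m
residual clearance needed = 0.0200+0.0100+0.0800 = 0.1100 m
S_min ≈ 0.4650+2.4025+4.7600+0.1100  ⇒  S_min = 619/80 m

S_min = 619/80 m = 7.7375 m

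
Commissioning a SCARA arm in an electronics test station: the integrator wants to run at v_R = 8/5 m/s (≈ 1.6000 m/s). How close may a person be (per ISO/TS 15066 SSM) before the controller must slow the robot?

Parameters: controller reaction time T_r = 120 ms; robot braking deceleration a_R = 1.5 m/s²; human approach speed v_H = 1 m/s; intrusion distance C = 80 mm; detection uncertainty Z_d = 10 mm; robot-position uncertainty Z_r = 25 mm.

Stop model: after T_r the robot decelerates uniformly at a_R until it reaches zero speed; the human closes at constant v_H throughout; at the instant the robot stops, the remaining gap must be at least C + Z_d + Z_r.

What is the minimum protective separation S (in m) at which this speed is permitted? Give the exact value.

braking lasts T_s = (8/5)/(3/2) = 1.0667 s
reaction-phase robot travel = 1.6000·0.1200 = 0.1920 m
robot under decel: 1.6000²/(2·1.5000) = 0.8533 m
person approaches 1.0000·(0.1200+1.0667) = 1.1867 m
residual clearance needed = 0.0800+0.0100+0.0250 = 0.1150 m
S_min ≈ 0.1920+0.8533+1.1867+0.1150  ⇒  S_min = 2347/1000 m

S_min = 2347/1000 m = 2.3470 m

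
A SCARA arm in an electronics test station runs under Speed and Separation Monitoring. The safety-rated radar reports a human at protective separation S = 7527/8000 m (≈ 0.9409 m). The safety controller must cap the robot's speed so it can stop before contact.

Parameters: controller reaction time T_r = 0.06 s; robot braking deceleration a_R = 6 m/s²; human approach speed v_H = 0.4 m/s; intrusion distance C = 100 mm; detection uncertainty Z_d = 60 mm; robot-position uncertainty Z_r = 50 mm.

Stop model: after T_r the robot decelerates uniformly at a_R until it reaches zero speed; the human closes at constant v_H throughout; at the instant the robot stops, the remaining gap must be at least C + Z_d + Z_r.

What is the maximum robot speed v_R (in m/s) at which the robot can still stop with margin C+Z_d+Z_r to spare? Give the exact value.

collect terms ⇒ (1/12)·v_R² + (19/150)·v_R + (-1131/1600) = 0
  disc = (19/150)² − 4·(1/12)·(-1131/1600) = 90601/360000 ; √disc = 301/600
  v_R = (−(19/150) + 301/600) / (2·(1/12)) = 9/4 m/s
check:
stop time T_s = (9/4)/6 = 0.3750 s
robot covers v_R·T_r = 2.2500·0.0600 = 0.1350 m before braking
braking distance = 2.2500²/(2·6.0000) = 0.4219 m
person approaches 0.4000·(0.0600+0.3750) = 0.1740 m
C+Z_d+Z_r = 0.1000+0.0600+0.0500 = 0.2100 m
sum ≈ 0.1350+0.4219+0.1740+0.2100 ≈ 0.9409 m = S ✓

v_R_max = 9/4 m/s = 2.2500 m/s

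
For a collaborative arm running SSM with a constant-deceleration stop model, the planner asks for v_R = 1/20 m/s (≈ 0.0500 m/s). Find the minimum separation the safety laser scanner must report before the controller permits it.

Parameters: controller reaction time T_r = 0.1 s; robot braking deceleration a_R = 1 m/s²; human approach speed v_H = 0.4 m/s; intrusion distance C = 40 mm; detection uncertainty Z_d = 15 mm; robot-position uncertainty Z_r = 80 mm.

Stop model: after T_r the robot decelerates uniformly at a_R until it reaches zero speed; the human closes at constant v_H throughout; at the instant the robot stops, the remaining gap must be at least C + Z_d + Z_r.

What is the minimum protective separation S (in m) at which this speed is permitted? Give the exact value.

stop time T_s = (1/20)/1 = 0.0500 s
robot in T_r: 0.0500·0.1000 = 0.0050 m
robot covers 0.0500·0.0500 − ½·1.0000·0.0500² = 0.0013 m while stopping
human over T_r+T_s: 0.4000·(0.1000+0.0500) = 0.0600 m
residual clearance needed = 0.0400+0.0150+0.0800 = 0.1350 m
S_min ≈ 0.0050+0.0013+0.0600+0.1350  ⇒  S_min = 161/800 m

S_min = 161/800 m = 0.2013 m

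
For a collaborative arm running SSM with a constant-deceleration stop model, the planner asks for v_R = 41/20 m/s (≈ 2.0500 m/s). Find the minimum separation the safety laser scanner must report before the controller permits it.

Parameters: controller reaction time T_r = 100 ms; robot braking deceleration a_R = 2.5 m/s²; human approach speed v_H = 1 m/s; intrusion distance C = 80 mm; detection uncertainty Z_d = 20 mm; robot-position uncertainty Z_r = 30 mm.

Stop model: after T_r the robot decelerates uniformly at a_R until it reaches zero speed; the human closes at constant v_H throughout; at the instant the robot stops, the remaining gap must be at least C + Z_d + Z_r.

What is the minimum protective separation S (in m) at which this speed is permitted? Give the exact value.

S_min = 4191/2000 m = 2.0955 m

T_s = v_R/a_R = (41/20)/(5/2) = 0.8200 s
robot in T_r: 2.0500·0.1000 = 0.2050 m
braking distance = 2.0500²/(2·2.5000) = 0.8405 m
person approaches 1.0000·(0.1000+0.8200) = 0.9200 m
C+Z_d+Z_r = 0.0800+0.0200+0.0300 = 0.1300 m
S_min ≈ 0.2050+0.8405+0.9200+0.1300  ⇒  S_min = 4191/2000 m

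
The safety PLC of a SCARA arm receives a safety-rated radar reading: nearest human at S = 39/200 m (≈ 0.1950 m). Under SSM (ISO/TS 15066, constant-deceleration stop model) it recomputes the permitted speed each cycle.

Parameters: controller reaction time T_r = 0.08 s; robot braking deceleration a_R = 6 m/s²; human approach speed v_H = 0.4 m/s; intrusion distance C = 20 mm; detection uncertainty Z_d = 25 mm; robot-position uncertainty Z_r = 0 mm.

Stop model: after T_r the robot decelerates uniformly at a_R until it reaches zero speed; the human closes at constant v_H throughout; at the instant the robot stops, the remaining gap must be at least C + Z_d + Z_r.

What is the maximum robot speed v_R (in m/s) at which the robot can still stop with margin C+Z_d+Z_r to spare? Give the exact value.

collect terms ⇒ (1/12)·v_R² + (11/75)·v_R + (-59/500) = 0
  disc = (11/75)² − 4·(1/12)·(-59/500) = 1369/22500 ; √disc = 37/150
  v_R = (−(11/75) + 37/150) / (2·(1/12)) = 3/5 m/s
check:
braking lasts T_s = (3/5)/6 = 0.1000 s
robot covers v_R·T_r = 0.6000·0.0800 = 0.0480 m before braking
braking distance = 0.6000²/(2·6.0000) = 0.0300 m
human closes 0.4000·0.1800 = 0.0720 m
C+Z_d+Z_r = 0.0200+0.0250+0.0000 = 0.0450 m
sum ≈ 0.0480+0.0300+0.0720+0.0450 ≈ 0.1950 m = S ✓

v_R_max = 3/5 m/s = 0.6000 m/s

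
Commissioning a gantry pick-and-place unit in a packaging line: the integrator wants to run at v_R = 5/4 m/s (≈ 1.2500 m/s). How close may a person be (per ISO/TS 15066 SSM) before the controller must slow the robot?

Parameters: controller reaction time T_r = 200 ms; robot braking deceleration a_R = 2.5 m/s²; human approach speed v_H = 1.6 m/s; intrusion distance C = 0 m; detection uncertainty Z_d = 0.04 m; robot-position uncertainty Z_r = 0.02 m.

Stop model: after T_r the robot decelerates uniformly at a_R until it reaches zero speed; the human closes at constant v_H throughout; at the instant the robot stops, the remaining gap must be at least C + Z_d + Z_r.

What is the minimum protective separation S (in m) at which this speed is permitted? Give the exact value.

T_s = v_R/a_R = (5/4)/(5/2) = 0.5000 s
robot in T_r: 1.2500·0.2000 = 0.2500 m
braking distance = 1.2500²/(2·2.5000) = 0.3125 m
person approaches 1.6000·(0.2000+0.5000) = 1.1200 m
residual clearance needed = 0.0000+0.0400+0.0200 = 0.0600 m
S_min ≈ 0.2500+0.3125+1.1200+0.0600  ⇒  S_min = 697/400 m

S_min = 697/400 m = 1.7425 m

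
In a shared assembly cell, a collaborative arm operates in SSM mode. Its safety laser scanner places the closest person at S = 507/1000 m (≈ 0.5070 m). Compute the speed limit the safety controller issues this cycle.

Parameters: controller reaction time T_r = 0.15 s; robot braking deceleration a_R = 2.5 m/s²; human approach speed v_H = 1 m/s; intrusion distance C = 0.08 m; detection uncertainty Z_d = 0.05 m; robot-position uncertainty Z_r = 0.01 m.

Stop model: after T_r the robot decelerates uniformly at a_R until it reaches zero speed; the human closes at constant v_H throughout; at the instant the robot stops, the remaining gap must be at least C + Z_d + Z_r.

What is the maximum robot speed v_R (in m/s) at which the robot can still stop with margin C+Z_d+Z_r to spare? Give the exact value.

at the boundary: (1/5)·v² + (11/20)·v + (-217/1000) = 0
  disc = (11/20)² − 4·(1/5)·(-217/1000) = 4761/10000 ; √disc = 69/100
  v_R = (−(11/20) + 69/100) / (2·(1/5)) = 7/20 m/s
check:
T_s = v_R/a_R = (7/20)/(5/2) = 0.1400 s
robot covers v_R·T_r = 0.3500·0.1500 = 0.0525 m before braking
robot covers 0.3500·0.1400 − ½·2.5000·0.1400² = 0.0245 m while stopping
human over T_r+T_s: 1.0000·(0.1500+0.1400) = 0.2900 m
residual clearance needed = 0.0800+0.0500+0.0100 = 0.1400 m
sum ≈ 0.0525+0.0245+0.2900+0.1400 ≈ 0.5070 m = S ✓

v_R_max = 7/20 m/s = 0.3500 m/s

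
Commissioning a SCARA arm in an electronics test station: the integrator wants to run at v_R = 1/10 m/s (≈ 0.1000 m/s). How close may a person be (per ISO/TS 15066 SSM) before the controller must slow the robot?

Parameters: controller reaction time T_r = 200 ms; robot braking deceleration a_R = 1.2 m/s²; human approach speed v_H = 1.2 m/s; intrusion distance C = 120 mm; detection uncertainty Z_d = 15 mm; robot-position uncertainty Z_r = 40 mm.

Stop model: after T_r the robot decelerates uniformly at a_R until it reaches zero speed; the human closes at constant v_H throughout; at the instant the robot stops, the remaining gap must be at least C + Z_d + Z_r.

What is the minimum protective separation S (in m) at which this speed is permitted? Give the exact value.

T_s = v_R/a_R = (1/10)/(6/5) = 0.0833 s
robot covers v_R·T_r = 0.1000·0.2000 = 0.0200 m before braking
robot under decel: 0.1000²/(2·1.2000) = 0.0042 m
person approaches 1.2000·(0.2000+0.0833) = 0.3400 m
residual clearance needed = 0.1200+0.0150+0.0400 = 0.1750 m
S_min ≈ 0.0200+0.0042+0.3400+0.1750  ⇒  S_min = 647/1200 m

S_min = 647/1200 m = 0.5392 m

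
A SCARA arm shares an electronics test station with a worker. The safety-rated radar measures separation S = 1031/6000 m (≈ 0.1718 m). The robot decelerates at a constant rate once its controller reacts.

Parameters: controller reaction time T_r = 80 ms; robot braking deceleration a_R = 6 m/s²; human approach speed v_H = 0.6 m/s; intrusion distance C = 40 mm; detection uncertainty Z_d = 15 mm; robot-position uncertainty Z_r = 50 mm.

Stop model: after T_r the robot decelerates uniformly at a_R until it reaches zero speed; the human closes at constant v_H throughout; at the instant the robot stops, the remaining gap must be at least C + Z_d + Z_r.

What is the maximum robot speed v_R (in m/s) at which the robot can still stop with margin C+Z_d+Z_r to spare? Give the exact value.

v_R_max = 1/10 m/s = 0.1000 m/s

quadratic (1/12)·v² + (9/50)·v + (-113/6000) = 0
  disc = (9/50)² − 4·(1/12)·(-113/6000) = 3481/90000 ; √disc = 59/300
  v_R = (−(9/50) + 59/300) / (2·(1/12)) = 1/10 m/s
check:
stop time T_s = (1/10)/6 = 0.0167 s
robot in T_r: 0.1000·0.0800 = 0.0080 m
robot under decel: 0.1000²/(2·6.0000) = 0.0008 m
person approaches 0.6000·(0.0800+0.0167) = 0.0580 m
C+Z_d+Z_r = 0.0400+0.0150+0.0500 = 0.1050 m
sum ≈ 0.0080+0.0008+0.0580+0.1050 ≈ 0.1718 m = S ✓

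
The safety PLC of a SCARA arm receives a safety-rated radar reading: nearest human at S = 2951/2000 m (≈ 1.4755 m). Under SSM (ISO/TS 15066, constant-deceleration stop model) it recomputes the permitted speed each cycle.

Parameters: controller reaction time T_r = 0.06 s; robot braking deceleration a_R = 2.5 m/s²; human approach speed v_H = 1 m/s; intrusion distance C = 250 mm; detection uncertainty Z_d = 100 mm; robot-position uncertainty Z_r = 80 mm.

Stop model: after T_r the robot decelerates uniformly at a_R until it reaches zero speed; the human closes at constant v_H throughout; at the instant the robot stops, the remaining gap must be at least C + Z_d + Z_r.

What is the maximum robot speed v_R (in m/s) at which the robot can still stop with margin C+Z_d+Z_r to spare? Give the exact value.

quadratic (1/5)·v² + (23/50)·v + (-1971/2000) = 0
  disc = (23/50)² − 4·(1/5)·(-1971/2000) = 1 ; √disc = 1
  v_R = (−(23/50) + 1) / (2·(1/5)) = 27/20 m/s
check:
braking lasts T_s = (27/20)/(5/2) = 0.5400 s
robot covers v_R·T_r = 1.3500·0.0600 = 0.0810 m before braking
robot under decel: 1.3500²/(2·2.5000) = 0.3645 m
person approaches 1.0000·(0.0600+0.5400) = 0.6000 m
margins: 0.2500+0.1000+0.0800 = 0.4300 m
sum ≈ 0.0810+0.3645+0.6000+0.4300 ≈ 1.4755 m = S ✓

v_R_max = 27/20 m/s = 1.3500 m/s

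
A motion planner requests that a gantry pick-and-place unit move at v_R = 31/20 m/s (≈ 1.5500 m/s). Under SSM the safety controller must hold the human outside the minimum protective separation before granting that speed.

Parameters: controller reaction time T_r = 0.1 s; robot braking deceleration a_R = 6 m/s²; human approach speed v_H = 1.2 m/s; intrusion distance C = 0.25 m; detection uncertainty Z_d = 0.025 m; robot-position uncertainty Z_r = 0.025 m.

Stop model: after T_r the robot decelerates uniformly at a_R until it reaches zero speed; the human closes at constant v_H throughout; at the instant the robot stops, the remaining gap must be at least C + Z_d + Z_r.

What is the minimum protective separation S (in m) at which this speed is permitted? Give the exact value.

T_s = v_R/a_R = (31/20)/6 = 0.2583 s
robot in T_r: 1.5500·0.1000 = 0.1550 m
braking distance = 1.5500²/(2·6.0000) = 0.2002 m
human over T_r+T_s: 1.2000·(0.1000+0.2583) = 0.4300 m
residual clearance needed = 0.2500+0.0250+0.0250 = 0.3000 m
S_min ≈ 0.1550+0.2002+0.4300+0.3000  ⇒  S_min = 5209/4800 m

S_min = 5209/4800 m = 1.0852 m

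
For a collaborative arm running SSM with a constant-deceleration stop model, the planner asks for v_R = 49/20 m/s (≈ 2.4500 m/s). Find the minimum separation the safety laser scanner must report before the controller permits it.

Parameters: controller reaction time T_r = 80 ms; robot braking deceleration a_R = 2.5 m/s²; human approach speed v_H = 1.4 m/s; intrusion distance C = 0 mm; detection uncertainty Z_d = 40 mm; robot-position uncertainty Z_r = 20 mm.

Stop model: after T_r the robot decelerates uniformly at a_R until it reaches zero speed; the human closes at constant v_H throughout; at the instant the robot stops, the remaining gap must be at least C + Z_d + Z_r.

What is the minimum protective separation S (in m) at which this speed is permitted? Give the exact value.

S_min = 5881/2000 m = 2.9405 m

braking lasts T_s = (49/20)/(5/2) = 0.9800 s
robot covers v_R·T_r = 2.4500·0.0800 = 0.1960 m before braking
robot under decel: 2.4500²/(2·2.5000) = 1.2005 m
human over T_r+T_s: 1.4000·(0.0800+0.9800) = 1.4840 m
margins: 0.0000+0.0400+0.0200 = 0.0600 m
S_min ≈ 0.1960+1.2005+1.4840+0.0600  ⇒  S_min = 5881/2000 m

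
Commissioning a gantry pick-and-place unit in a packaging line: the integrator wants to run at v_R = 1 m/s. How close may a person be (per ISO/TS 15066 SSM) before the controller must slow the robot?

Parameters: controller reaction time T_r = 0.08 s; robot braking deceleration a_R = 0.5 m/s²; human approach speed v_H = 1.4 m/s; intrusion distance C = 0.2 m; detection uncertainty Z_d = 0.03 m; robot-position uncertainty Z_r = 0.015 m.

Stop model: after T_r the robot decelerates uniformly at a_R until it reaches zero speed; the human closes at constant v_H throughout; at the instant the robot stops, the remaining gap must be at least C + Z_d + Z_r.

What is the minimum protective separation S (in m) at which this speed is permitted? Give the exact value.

S_min = 4237/1000 m = 4.2370 m

braking lasts T_s = 1/(1/2) = 2.0000 s
robot covers v_R·T_r = 1.0000·0.0800 = 0.0800 m before braking
robot covers 1.0000·2.0000 − ½·0.5000·2.0000² = 1.0000 m while stopping
human over T_r+T_s: 1.4000·(0.0800+2.0000) = 2.9120 m
residual clearance needed = 0.2000+0.0300+0.0150 = 0.2450 m
S_min ≈ 0.0800+1.0000+2.9120+0.2450  ⇒  S_min = 4237/1000 m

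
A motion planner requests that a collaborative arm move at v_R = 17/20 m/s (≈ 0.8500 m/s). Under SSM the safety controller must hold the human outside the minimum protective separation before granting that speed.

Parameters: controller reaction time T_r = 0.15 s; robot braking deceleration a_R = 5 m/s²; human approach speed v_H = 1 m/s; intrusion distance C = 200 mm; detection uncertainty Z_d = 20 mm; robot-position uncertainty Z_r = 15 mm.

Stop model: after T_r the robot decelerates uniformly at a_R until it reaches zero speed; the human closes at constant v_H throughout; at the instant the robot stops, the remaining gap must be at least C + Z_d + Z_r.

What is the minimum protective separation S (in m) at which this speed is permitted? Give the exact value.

stop time T_s = (17/20)/5 = 0.1700 s
robot in T_r: 0.8500·0.1500 = 0.1275 m
robot under decel: 0.8500²/(2·5.0000) = 0.0722 m
human closes 1.0000·0.3200 = 0.3200 m
C+Z_d+Z_r = 0.2000+0.0200+0.0150 = 0.2350 m
S_min ≈ 0.1275+0.0722+0.3200+0.2350  ⇒  S_min = 3019/4000 m

S_min = 3019/4000 m = 0.7548 m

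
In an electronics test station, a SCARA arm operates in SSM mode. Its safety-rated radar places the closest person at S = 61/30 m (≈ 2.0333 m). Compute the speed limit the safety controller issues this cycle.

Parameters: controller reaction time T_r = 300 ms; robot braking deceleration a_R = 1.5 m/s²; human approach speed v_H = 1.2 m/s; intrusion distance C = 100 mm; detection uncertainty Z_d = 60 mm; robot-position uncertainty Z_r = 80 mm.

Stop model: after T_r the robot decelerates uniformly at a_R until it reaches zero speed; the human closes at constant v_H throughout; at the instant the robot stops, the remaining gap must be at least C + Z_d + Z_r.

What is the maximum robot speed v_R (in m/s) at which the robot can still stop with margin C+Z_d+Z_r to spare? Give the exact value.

v_R_max = 1 m/s = 1.0000 m/s

collect terms ⇒ (1/3)·v_R² + (11/10)·v_R + (-43/30) = 0
  disc = (11/10)² − 4·(1/3)·(-43/30) = 2809/900 ; √disc = 53/30
  v_R = (−(11/10) + 53/30) / (2·(1/3)) = 1 m/s
check:
braking lasts T_s = 1/(3/2) = 0.6667 s
robot covers v_R·T_r = 1.0000·0.3000 = 0.3000 m before braking
robot under decel: 1.0000²/(2·1.5000) = 0.3333 m
person approaches 1.2000·(0.3000+0.6667) = 1.1600 m
C+Z_d+Z_r = 0.1000+0.0600+0.0800 = 0.2400 m
sum ≈ 0.3000+0.3333+1.1600+0.2400 ≈ 2.0333 m = S ✓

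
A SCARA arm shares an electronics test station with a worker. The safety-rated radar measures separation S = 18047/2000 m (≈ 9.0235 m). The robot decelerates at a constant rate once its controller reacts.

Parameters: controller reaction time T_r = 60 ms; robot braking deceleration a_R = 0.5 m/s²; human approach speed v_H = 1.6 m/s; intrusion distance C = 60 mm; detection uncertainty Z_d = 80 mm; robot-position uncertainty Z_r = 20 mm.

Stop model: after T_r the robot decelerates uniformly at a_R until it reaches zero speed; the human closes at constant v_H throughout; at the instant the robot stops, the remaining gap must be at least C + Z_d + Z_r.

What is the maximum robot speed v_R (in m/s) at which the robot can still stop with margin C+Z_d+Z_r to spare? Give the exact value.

collect terms ⇒ (1)·v_R² + (163/50)·v_R + (-3507/400) = 0
  disc = (163/50)² − 4·(1)·(-3507/400) = 28561/625 ; √disc = 169/25
  v_R = (−(163/50) + 169/25) / (2·(1)) = 7/4 m/s
check:
stop time T_s = (7/4)/(1/2) = 3.5000 s
robot covers v_R·T_r = 1.7500·0.0600 = 0.1050 m before braking
robot under decel: 1.7500²/(2·0.5000) = 3.0625 m
human over T_r+T_s: 1.6000·(0.0600+3.5000) = 5.6960 m
margins: 0.0600+0.0800+0.0200 = 0.1600 m
sum ≈ 0.1050+3.0625+5.6960+0.1600 ≈ 9.0235 m = S ✓

v_R_max = 7/4 m/s = 1.7500 m/s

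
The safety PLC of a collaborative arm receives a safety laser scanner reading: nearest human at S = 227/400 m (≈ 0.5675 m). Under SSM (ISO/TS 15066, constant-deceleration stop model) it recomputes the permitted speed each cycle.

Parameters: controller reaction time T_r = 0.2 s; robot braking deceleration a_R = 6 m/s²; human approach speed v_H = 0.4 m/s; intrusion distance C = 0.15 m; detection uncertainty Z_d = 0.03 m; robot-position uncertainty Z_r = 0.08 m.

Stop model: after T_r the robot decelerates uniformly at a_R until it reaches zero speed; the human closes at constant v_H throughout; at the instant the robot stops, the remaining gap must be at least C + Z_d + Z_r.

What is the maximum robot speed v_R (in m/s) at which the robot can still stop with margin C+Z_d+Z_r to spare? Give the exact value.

v_R_max = 7/10 m/s = 0.7000 m/s

quadratic (1/12)·v² + (4/15)·v + (-91/400) = 0
  disc = (4/15)² − 4·(1/12)·(-91/400) = 529/3600 ; √disc = 23/60
  v_R = (−(4/15) + 23/60) / (2·(1/12)) = 7/10 m/s
check:
braking lasts T_s = (7/10)/6 = 0.1167 s
robot in T_r: 0.7000·0.2000 = 0.1400 m
robot covers 0.7000·0.1167 − ½·6.0000·0.1167² = 0.0408 m while stopping
human over T_r+T_s: 0.4000·(0.2000+0.1167) = 0.1267 m
margins: 0.1500+0.0300+0.0800 = 0.2600 m
sum ≈ 0.1400+0.0408+0.1267+0.2600 ≈ 0.5675 m = S ✓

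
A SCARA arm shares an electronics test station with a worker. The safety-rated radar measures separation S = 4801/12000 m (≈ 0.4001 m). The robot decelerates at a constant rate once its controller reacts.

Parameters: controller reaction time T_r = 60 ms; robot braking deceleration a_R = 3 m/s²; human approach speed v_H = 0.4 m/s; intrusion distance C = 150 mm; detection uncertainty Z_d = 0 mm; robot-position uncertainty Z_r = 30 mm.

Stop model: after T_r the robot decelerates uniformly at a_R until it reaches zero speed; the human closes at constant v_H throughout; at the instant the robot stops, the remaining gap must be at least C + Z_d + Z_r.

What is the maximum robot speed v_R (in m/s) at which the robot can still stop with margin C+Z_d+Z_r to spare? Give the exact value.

v_R_max = 13/20 m/s = 0.6500 m/s

quadratic (1/6)·v² + (29/150)·v + (-2353/12000) = 0
  disc = (29/150)² − 4·(1/6)·(-2353/12000) = 1681/10000 ; √disc = 41/100
  v_R = (−(29/150) + 41/100) / (2·(1/6)) = 13/20 m/s
check:
stop time T_s = (13/20)/3 = 0.2167 s
reaction-phase robot travel = 0.6500·0.0600 = 0.0390 m
robot covers 0.6500·0.2167 − ½·3.0000·0.2167² = 0.0704 m while stopping
human over T_r+T_s: 0.4000·(0.0600+0.2167) = 0.1107 m
C+Z_d+Z_r = 0.1500+0.0000+0.0300 = 0.1800 m
sum ≈ 0.0390+0.0704+0.1107+0.1800 ≈ 0.4001 m = S ✓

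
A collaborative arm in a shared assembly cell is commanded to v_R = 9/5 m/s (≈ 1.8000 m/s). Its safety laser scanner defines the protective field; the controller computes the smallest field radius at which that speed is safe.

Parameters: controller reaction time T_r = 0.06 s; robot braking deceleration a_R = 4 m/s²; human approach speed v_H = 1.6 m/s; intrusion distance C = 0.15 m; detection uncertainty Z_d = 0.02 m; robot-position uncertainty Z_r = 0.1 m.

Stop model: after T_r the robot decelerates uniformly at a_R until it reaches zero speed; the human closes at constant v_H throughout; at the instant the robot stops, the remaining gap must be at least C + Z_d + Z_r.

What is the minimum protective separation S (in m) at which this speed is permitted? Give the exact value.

S_min = 1599/1000 m = 1.5990 m

braking lasts T_s = (9/5)/4 = 0.4500 s
robot in T_r: 1.8000·0.0600 = 0.1080 m
robot covers 1.8000·0.4500 − ½·4.0000·0.4500² = 0.4050 m while stopping
human over T_r+T_s: 1.6000·(0.0600+0.4500) = 0.8160 m
margins: 0.1500+0.0200+0.1000 = 0.2700 m
S_min ≈ 0.1080+0.4050+0.8160+0.2700  ⇒  S_min = 1599/1000 m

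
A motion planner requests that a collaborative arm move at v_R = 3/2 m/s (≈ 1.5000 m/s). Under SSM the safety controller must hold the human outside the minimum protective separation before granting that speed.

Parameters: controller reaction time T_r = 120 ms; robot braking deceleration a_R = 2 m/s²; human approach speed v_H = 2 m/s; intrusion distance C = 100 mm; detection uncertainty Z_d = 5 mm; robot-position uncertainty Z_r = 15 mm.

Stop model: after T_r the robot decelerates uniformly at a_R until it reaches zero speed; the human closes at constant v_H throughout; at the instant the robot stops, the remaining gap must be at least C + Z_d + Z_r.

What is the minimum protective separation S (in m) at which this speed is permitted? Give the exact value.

stop time T_s = (3/2)/2 = 0.7500 s
reaction-phase robot travel = 1.5000·0.1200 = 0.1800 m
robot under decel: 1.5000²/(2·2.0000) = 0.5625 m
human over T_r+T_s: 2.0000·(0.1200+0.7500) = 1.7400 m
C+Z_d+Z_r = 0.1000+0.0050+0.0150 = 0.1200 m
S_min ≈ 0.1800+0.5625+1.7400+0.1200  ⇒  S_min = 1041/400 m

S_min = 1041/400 m = 2.6025 m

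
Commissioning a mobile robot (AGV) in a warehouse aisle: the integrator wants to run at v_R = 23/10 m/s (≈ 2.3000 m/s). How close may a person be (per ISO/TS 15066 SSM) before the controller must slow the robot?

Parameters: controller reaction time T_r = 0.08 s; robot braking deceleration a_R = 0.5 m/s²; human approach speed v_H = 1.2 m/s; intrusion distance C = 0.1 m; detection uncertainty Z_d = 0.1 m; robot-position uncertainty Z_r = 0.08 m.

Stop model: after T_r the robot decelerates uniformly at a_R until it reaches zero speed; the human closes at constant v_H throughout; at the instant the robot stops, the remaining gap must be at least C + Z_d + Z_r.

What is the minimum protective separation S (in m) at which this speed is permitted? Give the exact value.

T_s = v_R/a_R = (23/10)/(1/2) = 4.6000 s
reaction-phase robot travel = 2.3000·0.0800 = 0.1840 m
robot covers 2.3000·4.6000 − ½·0.5000·4.6000² = 5.2900 m while stopping
person approaches 1.2000·(0.0800+4.6000) = 5.6160 m
C+Z_d+Z_r = 0.1000+0.1000+0.0800 = 0.2800 m
S_min ≈ 0.1840+5.2900+5.6160+0.2800  ⇒  S_min = 1137/100 m

S_min = 1137/100 m = 11.3700 m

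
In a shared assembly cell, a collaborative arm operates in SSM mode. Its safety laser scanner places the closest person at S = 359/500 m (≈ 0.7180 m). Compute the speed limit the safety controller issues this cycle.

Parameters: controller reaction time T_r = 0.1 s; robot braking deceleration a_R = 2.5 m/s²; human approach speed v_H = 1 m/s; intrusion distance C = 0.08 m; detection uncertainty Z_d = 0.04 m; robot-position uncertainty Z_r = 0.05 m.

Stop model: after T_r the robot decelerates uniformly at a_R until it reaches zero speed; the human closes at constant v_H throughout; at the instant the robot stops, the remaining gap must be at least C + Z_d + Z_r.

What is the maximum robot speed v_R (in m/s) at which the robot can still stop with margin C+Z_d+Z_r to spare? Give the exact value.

at the boundary: (1/5)·v² + (1/2)·v + (-56/125) = 0
  disc = (1/2)² − 4·(1/5)·(-56/125) = 1521/2500 ; √disc = 39/50
  v_R = (−(1/2) + 39/50) / (2·(1/5)) = 7/10 m/s
check:
T_s = v_R/a_R = (7/10)/(5/2) = 0.2800 s
robot in T_r: 0.7000·0.1000 = 0.0700 m
robot covers 0.7000·0.2800 − ½·2.5000·0.2800² = 0.0980 m while stopping
person approaches 1.0000·(0.1000+0.2800) = 0.3800 m
margins: 0.0800+0.0400+0.0500 = 0.1700 m
sum ≈ 0.0700+0.0980+0.3800+0.1700 ≈ 0.7180 m = S ✓

v_R_max = 7/10 m/s = 0.7000 m/s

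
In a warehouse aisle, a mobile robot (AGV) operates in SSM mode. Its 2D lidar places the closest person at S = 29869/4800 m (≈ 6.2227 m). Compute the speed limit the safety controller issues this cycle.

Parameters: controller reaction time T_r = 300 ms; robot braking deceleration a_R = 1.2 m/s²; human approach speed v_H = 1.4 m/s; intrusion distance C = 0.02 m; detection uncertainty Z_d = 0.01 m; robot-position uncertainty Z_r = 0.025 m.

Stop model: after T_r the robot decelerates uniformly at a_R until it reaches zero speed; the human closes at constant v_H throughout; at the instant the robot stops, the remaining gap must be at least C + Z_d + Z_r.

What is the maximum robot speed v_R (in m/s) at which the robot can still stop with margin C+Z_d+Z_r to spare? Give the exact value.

at the boundary: (5/12)·v² + (22/15)·v + (-27589/4800) = 0
  disc = (22/15)² − 4·(5/12)·(-27589/4800) = 18769/1600 ; √disc = 137/40
  v_R = (−(22/15) + 137/40) / (2·(5/12)) = 47/20 m/s
check:
braking lasts T_s = (47/20)/(6/5) = 1.9583 s
robot in T_r: 2.3500·0.3000 = 0.7050 m
robot under decel: 2.3500²/(2·1.2000) = 2.3010 m
human over T_r+T_s: 1.4000·(0.3000+1.9583) = 3.1617 m
residual clearance needed = 0.0200+0.0100+0.0250 = 0.0550 m
sum ≈ 0.7050+2.3010+3.1617+0.0550 ≈ 6.2227 m = S ✓

v_R_max = 47/20 m/s = 2.3500 m/s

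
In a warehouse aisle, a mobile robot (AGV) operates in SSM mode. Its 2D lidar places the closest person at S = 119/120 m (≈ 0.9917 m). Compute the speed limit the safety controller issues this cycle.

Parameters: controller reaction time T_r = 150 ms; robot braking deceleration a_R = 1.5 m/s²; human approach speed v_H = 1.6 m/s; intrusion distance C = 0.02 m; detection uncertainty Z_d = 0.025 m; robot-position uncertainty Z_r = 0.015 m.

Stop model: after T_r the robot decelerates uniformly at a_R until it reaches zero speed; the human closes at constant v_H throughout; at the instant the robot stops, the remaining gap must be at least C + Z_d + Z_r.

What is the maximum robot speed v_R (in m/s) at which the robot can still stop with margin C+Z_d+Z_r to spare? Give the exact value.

v_R_max = 1/2 m/s = 0.5000 m/s

at the boundary: (1/3)·v² + (73/60)·v + (-83/120) = 0
  disc = (73/60)² − 4·(1/3)·(-83/120) = 961/400 ; √disc = 31/20
  v_R = (−(73/60) + 31/20) / (2·(1/3)) = 1/2 m/s
check:
T_s = v_R/a_R = (1/2)/(3/2) = 0.3333 s
robot in T_r: 0.5000·0.1500 = 0.0750 m
robot covers 0.5000·0.3333 − ½·1.5000·0.3333² = 0.0833 m while stopping
human closes 1.6000·0.4833 = 0.7733 m
margins: 0.0200+0.0250+0.0150 = 0.0600 m
sum ≈ 0.0750+0.0833+0.7733+0.0600 ≈ 0.9917 m = S ✓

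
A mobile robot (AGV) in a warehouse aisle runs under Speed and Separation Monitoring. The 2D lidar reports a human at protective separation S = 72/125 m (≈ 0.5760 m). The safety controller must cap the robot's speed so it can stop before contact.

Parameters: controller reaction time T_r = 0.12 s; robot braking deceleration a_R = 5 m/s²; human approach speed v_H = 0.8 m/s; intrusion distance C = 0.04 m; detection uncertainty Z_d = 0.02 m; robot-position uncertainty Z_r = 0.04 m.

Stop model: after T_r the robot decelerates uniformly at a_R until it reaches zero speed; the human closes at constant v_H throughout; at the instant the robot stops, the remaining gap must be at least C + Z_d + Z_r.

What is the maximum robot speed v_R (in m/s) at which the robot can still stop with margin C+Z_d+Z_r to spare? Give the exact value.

v_R_max = 1 m/s = 1.0000 m/s

collect terms ⇒ (1/10)·v_R² + (7/25)·v_R + (-19/50) = 0
  disc = (7/25)² − 4·(1/10)·(-19/50) = 144/625 ; √disc = 12/25
  v_R = (−(7/25) + 12/25) / (2·(1/10)) = 1 m/s
check:
braking lasts T_s = 1/5 = 0.2000 s
reaction-phase robot travel = 1.0000·0.1200 = 0.1200 m
robot covers 1.0000·0.2000 − ½·5.0000·0.2000² = 0.1000 m while stopping
human over T_r+T_s: 0.8000·(0.1200+0.2000) = 0.2560 m
margins: 0.0400+0.0200+0.0400 = 0.1000 m
sum ≈ 0.1200+0.1000+0.2560+0.1000 ≈ 0.5760 m = S ✓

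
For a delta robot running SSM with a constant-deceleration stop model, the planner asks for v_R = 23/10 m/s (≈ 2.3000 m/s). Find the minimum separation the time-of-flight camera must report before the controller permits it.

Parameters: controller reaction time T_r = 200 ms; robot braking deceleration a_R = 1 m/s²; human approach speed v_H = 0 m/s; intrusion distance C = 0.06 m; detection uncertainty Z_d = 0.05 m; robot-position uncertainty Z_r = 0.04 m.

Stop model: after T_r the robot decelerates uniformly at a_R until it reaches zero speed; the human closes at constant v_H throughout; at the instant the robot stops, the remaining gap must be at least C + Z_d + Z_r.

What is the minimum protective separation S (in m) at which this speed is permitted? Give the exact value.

T_s = v_R/a_R = (23/10)/1 = 2.3000 s
reaction-phase robot travel = 2.3000·0.2000 = 0.4600 m
robot covers 2.3000·2.3000 − ½·1.0000·2.3000² = 2.6450 m while stopping
human closes 0.0000·2.5000 = 0.0000 m
residual clearance needed = 0.0600+0.0500+0.0400 = 0.1500 m
S_min ≈ 0.4600+2.6450+0.0000+0.1500  ⇒  S_min = 651/200 m

S_min = 651/200 m = 3.2550 m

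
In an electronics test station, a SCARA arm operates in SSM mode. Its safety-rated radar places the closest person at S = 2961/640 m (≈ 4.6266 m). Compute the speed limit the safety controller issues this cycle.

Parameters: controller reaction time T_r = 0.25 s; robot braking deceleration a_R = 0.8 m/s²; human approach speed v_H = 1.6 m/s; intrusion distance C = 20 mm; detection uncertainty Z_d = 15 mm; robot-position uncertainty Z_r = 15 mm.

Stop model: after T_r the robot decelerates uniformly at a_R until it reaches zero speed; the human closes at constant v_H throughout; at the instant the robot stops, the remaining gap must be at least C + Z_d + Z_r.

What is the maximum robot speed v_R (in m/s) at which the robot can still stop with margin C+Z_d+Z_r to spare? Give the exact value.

quadratic (5/8)·v² + (9/4)·v + (-2673/640) = 0
  disc = (9/4)² − 4·(5/8)·(-2673/640) = 3969/256 ; √disc = 63/16
  v_R = (−(9/4) + 63/16) / (2·(5/8)) = 27/20 m/s
check:
stop time T_s = (27/20)/(4/5) = 1.6875 s
reaction-phase robot travel = 1.3500·0.2500 = 0.3375 m
robot covers 1.3500·1.6875 − ½·0.8000·1.6875² = 1.1391 m while stopping
human closes 1.6000·1.9375 = 3.1000 m
C+Z_d+Z_r = 0.0200+0.0150+0.0150 = 0.0500 m
sum ≈ 0.3375+1.1391+3.1000+0.0500 ≈ 4.6266 m = S ✓

v_R_max = 27/20 m/s = 1.3500 m/s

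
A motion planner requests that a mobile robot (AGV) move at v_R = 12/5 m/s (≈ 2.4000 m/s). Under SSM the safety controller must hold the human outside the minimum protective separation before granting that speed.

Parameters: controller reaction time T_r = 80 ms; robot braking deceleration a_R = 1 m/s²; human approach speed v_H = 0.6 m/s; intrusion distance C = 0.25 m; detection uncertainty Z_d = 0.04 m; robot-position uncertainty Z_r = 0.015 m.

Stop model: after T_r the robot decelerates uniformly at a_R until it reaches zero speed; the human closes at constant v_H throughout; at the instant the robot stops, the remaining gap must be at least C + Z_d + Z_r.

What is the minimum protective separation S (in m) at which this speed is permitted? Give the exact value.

stop time T_s = (12/5)/1 = 2.4000 s
robot in T_r: 2.4000·0.0800 = 0.1920 m
robot under decel: 2.4000²/(2·1.0000) = 2.8800 m
human over T_r+T_s: 0.6000·(0.0800+2.4000) = 1.4880 m
C+Z_d+Z_r = 0.2500+0.0400+0.0150 = 0.3050 m
S_min ≈ 0.1920+2.8800+1.4880+0.3050  ⇒  S_min = 973/200 m

S_min = 973/200 m = 4.8650 m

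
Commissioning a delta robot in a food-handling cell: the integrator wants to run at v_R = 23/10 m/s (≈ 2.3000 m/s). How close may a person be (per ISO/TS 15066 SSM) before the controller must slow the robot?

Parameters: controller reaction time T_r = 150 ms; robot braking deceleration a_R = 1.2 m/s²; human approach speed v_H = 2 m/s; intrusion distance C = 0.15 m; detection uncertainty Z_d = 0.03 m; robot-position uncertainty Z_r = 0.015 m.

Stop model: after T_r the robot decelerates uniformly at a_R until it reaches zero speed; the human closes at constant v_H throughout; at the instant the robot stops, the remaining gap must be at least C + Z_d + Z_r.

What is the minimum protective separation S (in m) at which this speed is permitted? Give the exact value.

S_min = 2751/400 m = 6.8775 m

stop time T_s = (23/10)/(6/5) = 1.9167 s
robot in T_r: 2.3000·0.1500 = 0.3450 m
robot covers 2.3000·1.9167 − ½·1.2000·1.9167² = 2.2042 m while stopping
person approaches 2.0000·(0.1500+1.9167) = 4.1333 m
C+Z_d+Z_r = 0.1500+0.0300+0.0150 = 0.1950 m
S_min ≈ 0.3450+2.2042+4.1333+0.1950  ⇒  S_min = 2751/400 m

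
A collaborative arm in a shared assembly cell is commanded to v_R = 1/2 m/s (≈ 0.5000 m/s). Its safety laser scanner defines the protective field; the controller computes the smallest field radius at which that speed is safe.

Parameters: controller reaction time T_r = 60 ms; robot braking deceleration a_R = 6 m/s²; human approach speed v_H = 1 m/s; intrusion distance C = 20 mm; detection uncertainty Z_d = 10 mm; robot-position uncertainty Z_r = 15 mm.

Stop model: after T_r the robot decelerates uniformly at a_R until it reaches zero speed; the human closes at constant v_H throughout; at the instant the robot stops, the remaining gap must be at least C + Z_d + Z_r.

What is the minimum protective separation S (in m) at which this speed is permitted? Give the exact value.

S_min = 287/1200 m = 0.2392 m

stop time T_s = (1/2)/6 = 0.0833 s
reaction-phase robot travel = 0.5000·0.0600 = 0.0300 m
braking distance = 0.5000²/(2·6.0000) = 0.0208 m
person approaches 1.0000·(0.0600+0.0833) = 0.1433 m
C+Z_d+Z_r = 0.0200+0.0100+0.0150 = 0.0450 m
S_min ≈ 0.0300+0.0208+0.1433+0.0450  ⇒  S_min = 287/1200 m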